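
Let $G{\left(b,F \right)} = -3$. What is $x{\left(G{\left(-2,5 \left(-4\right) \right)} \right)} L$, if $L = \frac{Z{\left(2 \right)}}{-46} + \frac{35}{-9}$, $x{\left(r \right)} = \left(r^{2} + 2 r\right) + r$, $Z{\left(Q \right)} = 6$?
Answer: $0$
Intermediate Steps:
$x{\left(r \right)} = r^{2} + 3 r$
$L = - \frac{832}{207}$ ($L = \frac{6}{-46} + \frac{35}{-9} = 6 \left(- \frac{1}{46}\right) + 35 \left(- \frac{1}{9}\right) = - \frac{3}{23} - \frac{35}{9} = - \frac{832}{207} \approx -4.0193$)
$x{\left(G{\left(-2,5 \left(-4\right) \right)} \right)} L = - 3 \left(3 - 3\right) \left(- \frac{832}{207}\right) = \left(-3\right) 0 \left(- \frac{832}{207}\right) = 0 \left(- \frac{832}{207}\right) = 0$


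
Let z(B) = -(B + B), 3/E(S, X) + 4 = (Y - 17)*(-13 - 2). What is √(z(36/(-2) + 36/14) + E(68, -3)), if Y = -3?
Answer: √33129726/1036 ≈ 5.5558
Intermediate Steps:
E(S, X) = 3/296 (E(S, X) = 3/(-4 + (-3 - 17)*(-13 - 2)) = 3/(-4 - 20*(-15)) = 3/(-4 + 300) = 3/296)
z(B) = -2*B
√(z(36/(-2) + 36/14) + E(68, -3)) = √(-2*(36/(-2) + 36/14) + 3/296) = √(-2*(36*(-½) + 36*(1/14)) + 3/296) = √(-2*(-18 + 18/7) + 3/296) = √(-2*(-108/7) + 3/296) = √(216/7 + 3/296) = √(63957/2072) = √33129726/1036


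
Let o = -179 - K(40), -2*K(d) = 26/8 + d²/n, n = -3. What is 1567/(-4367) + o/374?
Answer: -5509501/3563472 ≈ -1.5461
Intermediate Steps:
K(d) = -13/8 + d²/6 (K(d) = -(26/8 + d²/(-3))/2 = -(26*(⅛) + d²*(-⅓))/2 = -(13/4 - d²/3)/2 = -13/8 + d²/6)
o = -10657/24 (o = -179 - (-13/8 + (⅙)*40²) = -179 - (-13/8 + (⅙)*1600) = -179 - (-13/8 + 800/3) = -179 - 1*6361/24 = -179 - 6361/24 = -10657/24 ≈ -444.04)
1567/(-4367) + o/374 = 1567/(-4367) - 10657/24/374 = 1567*(-1/4367) - 10657/24*1/374 = -1567/4367 - 10657/8976 = -5509501/3563472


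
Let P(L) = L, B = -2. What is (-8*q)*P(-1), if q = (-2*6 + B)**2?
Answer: 1568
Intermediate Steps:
q = 196 (q = (-2*6 - 2)**2 = (-12 - 2)**2 = (-14)**2 = 196)
(-8*q)*P(-1) = -8*196*(-1) = -1568*(-1) = 1568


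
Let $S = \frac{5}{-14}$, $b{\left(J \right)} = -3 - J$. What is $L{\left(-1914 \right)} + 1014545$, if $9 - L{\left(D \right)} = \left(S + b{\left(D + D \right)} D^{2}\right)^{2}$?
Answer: $- \frac{38484574046188846229441}{196} \approx -1.9635 \cdot 10^{20}$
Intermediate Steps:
$S = - \frac{5}{14}$ ($S = 5 \left(- \frac{1}{14}\right) = - \frac{5}{14} \approx -0.35714$)
$L{\left(D \right)} = 9 - \left(- \frac{5}{14} + D^{2} \left(-3 - 2 D\right)\right)^{2}$ ($L{\left(D \right)} = 9 - \left(- \frac{5}{14} + \left(-3 - \left(D + D\right)\right) D^{2}\right)^{2} = 9 - \left(- \frac{5}{14} + \left(-3 - 2 D\right) D^{2}\right)^{2} = 9 - \left(- \frac{5}{14} + D^{2} \left(-3 - 2 D\right)\right)^{2}$)
$L{\left(-1914 \right)} + 1014545 = \left(9 - \frac{\left(5 + 14 \left(-1914\right)^{2} \left(3 + 2 \left(-1914\right)\right)\right)^{2}}{196}\right) + 1014545 = \left(9 - \frac{\left(5 + 14 \cdot 3663396 \left(3 - 3828\right)\right)^{2}}{196}\right) + 1014545 = \left(9 - \frac{\left(5 + 14 \cdot 3663396 \left(-3825\right)\right)^{2}}{196}\right) + 1014545 = \left(9 - \frac{\left(5 - 196174855800\right)^{2}}{196}\right) + 1014545 = \left(9 - \frac{\left(-196174855795\right)^{2}}{196}\right) + 1014545 = \left(9 - \frac{38484574046189045082025}{196}\right) + 1014545 = - \frac{38484574046189045080261}{196} + 1014545 = - \frac{38484574046188846229441}{196}$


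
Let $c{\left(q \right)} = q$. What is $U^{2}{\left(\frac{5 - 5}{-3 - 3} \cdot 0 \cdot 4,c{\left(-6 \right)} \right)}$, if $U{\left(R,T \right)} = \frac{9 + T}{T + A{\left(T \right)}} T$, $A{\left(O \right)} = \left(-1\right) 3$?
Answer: $4$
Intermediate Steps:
$A{\left(O \right)} = -3$
$U{\left(R,T \right)} = \frac{T \left(9 + T\right)}{-3 + T}$ ($U{\left(R,T \right)} = \frac{9 + T}{T - 3} T = \frac{9 + T}{-3 + T} T = \frac{T \left(9 + T\right)}{-3 + T}$)
$U^{2}{\left(\frac{5 - 5}{-3 - 3} \cdot 0 \cdot 4,c{\left(-6 \right)} \right)} = \left(- \frac{6 \left(9 - 6\right)}{-3 - 6}\right)^{2} = \left(\left(-6\right) \frac{1}{-9} \cdot 3\right)^{2} = \left(\left(-6\right) \left(- \frac{1}{9}\right) 3\right)^{2} = 2^{2} = 4$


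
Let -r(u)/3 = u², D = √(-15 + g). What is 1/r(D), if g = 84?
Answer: -1/207 ≈ -0.0048309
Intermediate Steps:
D = √69 (D = √(-15 + 84) = √69 ≈ 8.3066)
r(u) = -3*u²
1/r(D) = 1/(-3*(√69)²) = 1/(-3*69) = 1/(-207) = -1/207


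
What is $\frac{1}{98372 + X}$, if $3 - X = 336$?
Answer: $\frac{1}{98039} \approx 1.02 \cdot 10^{-5}$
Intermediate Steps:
$X = -333$ ($X = 3 - 336 = -333$)
$\frac{1}{98372 + X} = \frac{1}{98372 - 333} = \frac{1}{98039}$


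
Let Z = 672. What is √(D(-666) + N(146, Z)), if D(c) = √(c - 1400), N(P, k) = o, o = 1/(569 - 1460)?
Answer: √(-11 + 9801*I*√2066)/99 ≈ 4.7672 + 4.7673*I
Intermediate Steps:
o = -1/891 (o = 1/(-891) = -1/891 ≈ -0.0011223)
N(P, k) = -1/891
D(c) = √(-1400 + c)
√(D(-666) + N(146, Z)) = √(√(-1400 - 666) - 1/891) = √(√(-2066) - 1/891) = √(I*√2066 - 1/891) = √(-1/891 + I*√2066)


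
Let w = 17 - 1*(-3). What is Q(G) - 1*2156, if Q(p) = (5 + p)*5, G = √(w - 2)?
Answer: -2131 + 15*√2 ≈ -2109.8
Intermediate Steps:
w = 20 (w = 17 + 3 = 20)
G = 3*√2 (G = √(20 - 2) = √18 = 3*√2 ≈ 4.2426)
Q(p) = 25 + 5*p
Q(G) - 1*2156 = (25 + 5*(3*√2)) - 1*2156 = (25 + 15*√2) - 2156 = -2131 + 15*√2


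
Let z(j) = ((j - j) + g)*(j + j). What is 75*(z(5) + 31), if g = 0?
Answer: 2325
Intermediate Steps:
z(j) = 0 (z(j) = ((j - j) + 0)*(j + j) = (0 + 0)*(2*j) = 0*(2*j) = 0)
75*(z(5) + 31) = 75*(0 + 31) = 75*31 = 2325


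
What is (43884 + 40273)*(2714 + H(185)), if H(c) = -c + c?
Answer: 228402098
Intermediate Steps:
H(c) = 0
(43884 + 40273)*(2714 + H(185)) = (43884 + 40273)*(2714 + 0) = 84157*2714 = 228402098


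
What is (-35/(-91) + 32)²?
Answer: 177241/169 ≈ 1048.8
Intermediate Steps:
(-35/(-91) + 32)² = (-35*(-1/91) + 32)² = (5/13 + 32)² = (421/13)² = 177241/169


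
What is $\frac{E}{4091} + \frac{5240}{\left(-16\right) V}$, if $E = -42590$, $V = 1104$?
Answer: $- \frac{96718325}{9032928} \approx -10.707$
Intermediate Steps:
$\frac{E}{4091} + \frac{5240}{\left(-16\right) V} = - \frac{42590}{4091} + \frac{5240}{\left(-16\right) 1104} = \left(-42590\right) \frac{1}{4091} + \frac{5240}{-17664} = - \frac{42590}{4091} + 5240 \left(- \frac{1}{17664}\right) = - \frac{42590}{4091} - \frac{655}{2208} = - \frac{96718325}{9032928}$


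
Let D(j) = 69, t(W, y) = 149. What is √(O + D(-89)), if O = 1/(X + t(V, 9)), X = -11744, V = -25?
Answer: √9276626130/11595 ≈ 8.3066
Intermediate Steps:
O = -1/11595 (O = 1/(-11744 + 149) = 1/(-11595) = -1/11595 ≈ -8.6244e-5)
√(O + D(-89)) = √(-1/11595 + 69) = √(800054/11595) = √9276626130/11595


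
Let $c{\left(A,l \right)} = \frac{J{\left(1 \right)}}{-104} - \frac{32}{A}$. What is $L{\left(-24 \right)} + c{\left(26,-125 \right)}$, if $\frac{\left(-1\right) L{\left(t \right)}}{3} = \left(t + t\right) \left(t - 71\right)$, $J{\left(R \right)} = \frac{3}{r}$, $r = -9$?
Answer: $- \frac{4268543}{312} \approx -13681.0$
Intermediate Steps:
$J{\left(R \right)} = - \frac{1}{3}$ ($J{\left(R \right)} = \frac{3}{-9} = 3 \left(- \frac{1}{9}\right) = - \frac{1}{3}$)
$L{\left(t \right)} = - 6 t \left(-71 + t\right)$ ($L{\left(t \right)} = - 3 \left(t + t\right) \left(t - 71\right) = - 3 \cdot 2 t \left(-71 + t\right) = - 6 t \left(-71 + t\right)$)
$c{\left(A,l \right)} = \frac{1}{312} - \frac{32}{A}$ ($c{\left(A,l \right)} = - \frac{1}{3 \left(-104\right)} - \frac{32}{A} = \left(- \frac{1}{3}\right) \left(- \frac{1}{104}\right) - \frac{32}{A} = \frac{1}{312} - \frac{32}{A}$)
$L{\left(-24 \right)} + c{\left(26,-125 \right)} = 6 \left(-24\right) \left(71 - -24\right) + \frac{-9984 + 26}{312 \cdot 26} = 6 \left(-24\right) \left(71 + 24\right) + \frac{1}{312} \cdot \frac{1}{26} \left(-9958\right) = 6 \left(-24\right) 95 - \frac{383}{312} = -13680 - \frac{383}{312} = - \frac{4268543}{312}$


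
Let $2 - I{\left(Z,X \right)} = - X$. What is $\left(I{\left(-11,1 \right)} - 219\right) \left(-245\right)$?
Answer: $52920$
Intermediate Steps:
$I{\left(Z,X \right)} = 2 + X$ ($I{\left(Z,X \right)} = 2 - - X = 2 + X$)
$\left(I{\left(-11,1 \right)} - 219\right) \left(-245\right) = \left(\left(2 + 1\right) - 219\right) \left(-245\right) = \left(3 - 219\right) \left(-245\right) = \left(-216\right) \left(-245\right) = 52920$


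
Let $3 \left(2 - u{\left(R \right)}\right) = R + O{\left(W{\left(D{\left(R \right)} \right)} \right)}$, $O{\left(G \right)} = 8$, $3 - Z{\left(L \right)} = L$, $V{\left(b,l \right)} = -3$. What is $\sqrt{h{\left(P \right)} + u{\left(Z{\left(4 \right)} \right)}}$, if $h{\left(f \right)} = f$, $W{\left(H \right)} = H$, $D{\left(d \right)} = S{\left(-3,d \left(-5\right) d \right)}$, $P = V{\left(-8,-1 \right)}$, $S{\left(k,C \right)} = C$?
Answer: $\frac{i \sqrt{30}}{3} \approx 1.8257 i$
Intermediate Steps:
$P = -3$
$D{\left(d \right)} = - 5 d^{2}$ ($D{\left(d \right)} = d \left(-5\right) d = - 5 d d = - 5 d^{2}$)
$Z{\left(L \right)} = 3 - L$
$u{\left(R \right)} = - \frac{2}{3} - \frac{R}{3}$ ($u{\left(R \right)} = 2 - \frac{R + 8}{3} = 2 - \frac{8 + R}{3} = 2 - \left(\frac{8}{3} + \frac{R}{3}\right) = - \frac{2}{3} - \frac{R}{3}$)
$\sqrt{h{\left(P \right)} + u{\left(Z{\left(4 \right)} \right)}} = \sqrt{-3 - \left(\frac{2}{3} + \frac{3 - 4}{3}\right)} = \sqrt{-3 - \frac{1}{3}} = \sqrt{- \frac{10}{3}} = \frac{i \sqrt{30}}{3}$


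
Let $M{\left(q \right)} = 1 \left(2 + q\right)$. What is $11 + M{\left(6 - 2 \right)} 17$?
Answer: $113$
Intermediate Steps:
$M{\left(q \right)} = 2 + q$
$11 + M{\left(6 - 2 \right)} 17 = 11 + \left(2 + \left(6 - 2\right)\right) 17 = 11 + \left(2 + 4\right) 17 = 11 + 6 \cdot 17 = 11 + 102 = 113$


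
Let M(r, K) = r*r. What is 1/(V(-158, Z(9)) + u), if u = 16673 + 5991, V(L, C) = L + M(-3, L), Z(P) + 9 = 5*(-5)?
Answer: 1/22515 ≈ 4.4415e-5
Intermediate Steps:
M(r, K) = r**2
Z(P) = -34 (Z(P) = -9 + 5*(-5) = -9 - 25 = -34)
V(L, C) = 9 + L (V(L, C) = L + (-3)**2 = L + 9 = 9 + L)
u = 22664
1/(V(-158, Z(9)) + u) = 1/((9 - 158) + 22664) = 1/(-149 + 22664) = 1/22515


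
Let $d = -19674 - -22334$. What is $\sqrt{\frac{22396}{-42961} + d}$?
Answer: $\frac{2 \sqrt{1227115062826}}{42961} \approx 51.57$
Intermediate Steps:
$d = 2660$ ($d = -19674 + 22334 = 2660$)
$\sqrt{\frac{22396}{-42961} + d} = \sqrt{\frac{22396}{-42961} + 2660} = \sqrt{22396 \left(- \frac{1}{42961}\right) + 2660} = \sqrt{- \frac{22396}{42961} + 2660} = \sqrt{\frac{114253864}{42961}} = \frac{2 \sqrt{1227115062826}}{42961}$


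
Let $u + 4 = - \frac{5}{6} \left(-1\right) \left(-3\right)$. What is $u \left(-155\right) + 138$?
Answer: $\frac{2291}{2} \approx 1145.5$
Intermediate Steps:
$u = - \frac{13}{2}$ ($u = -4 + - \frac{5}{6} \left(-1\right) \left(-3\right) = -4 + \left(-5\right) \frac{1}{6} \left(-1\right) \left(-3\right) = -4 + \left(- \frac{5}{6}\right) \left(-1\right) \left(-3\right) = -4 + \frac{5}{6} \left(-3\right) = -4 - \frac{5}{2} = - \frac{13}{2} \approx -6.5$)
$u \left(-155\right) + 138 = \left(- \frac{13}{2}\right) \left(-155\right) + 138 = \frac{2015}{2} + 138 = \frac{2291}{2}$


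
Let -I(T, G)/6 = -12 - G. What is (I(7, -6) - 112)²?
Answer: 5776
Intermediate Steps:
I(T, G) = 72 + 6*G (I(T, G) = -6*(-12 - G) = 72 + 6*G)
(I(7, -6) - 112)² = ((72 + 6*(-6)) - 112)² = ((72 - 36) - 112)² = (36 - 112)² = (-76)² = 5776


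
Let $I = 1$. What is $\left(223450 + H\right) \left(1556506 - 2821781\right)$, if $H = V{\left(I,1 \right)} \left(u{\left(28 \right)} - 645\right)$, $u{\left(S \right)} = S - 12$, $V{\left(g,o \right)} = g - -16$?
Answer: $-269196113175$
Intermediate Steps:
$V{\left(g,o \right)} = 16 + g$ ($V{\left(g,o \right)} = g + 16 = 16 + g$)
$u{\left(S \right)} = -12 + S$
$H = -10693$ ($H = \left(16 + 1\right) \left(\left(-12 + 28\right) - 645\right) = 17 \left(16 - 645\right) = 17 \left(-629\right) = -10693$)
$\left(223450 + H\right) \left(1556506 - 2821781\right) = \left(223450 - 10693\right) \left(1556506 - 2821781\right) = 212757 \left(-1265275\right) = -269196113175$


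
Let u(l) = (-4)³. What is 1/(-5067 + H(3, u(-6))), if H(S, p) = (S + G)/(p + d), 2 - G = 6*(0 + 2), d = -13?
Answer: -11/55736 ≈ -0.00019736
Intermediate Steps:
u(l) = -64
G = -10 (G = 2 - 6*(0 + 2) = 2 - 6*2 = 2 - 1*12 = 2 - 12 = -10)
H(S, p) = (-10 + S)/(-13 + p) (H(S, p) = (S - 10)/(p - 13) = (-10 + S)/(-13 + p))
1/(-5067 + H(3, u(-6))) = 1/(-5067 + (-10 + 3)/(-13 - 64)) = 1/(-5067 - 7/(-77)) = 1/(-5067 - 1/77*(-7)) = 1/(-5067 + 1/11) = 1/(-55736/11) = -11/55736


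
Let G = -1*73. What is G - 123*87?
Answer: -10774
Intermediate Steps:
G = -73
G - 123*87 = -73 - 123*87 = -73 - 10701 = -10774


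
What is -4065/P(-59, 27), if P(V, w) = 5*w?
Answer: -271/9 ≈ -30.111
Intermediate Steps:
-4065/P(-59, 27) = -4065/(5*27) = -4065/135 = -4065*1/135 = -271/9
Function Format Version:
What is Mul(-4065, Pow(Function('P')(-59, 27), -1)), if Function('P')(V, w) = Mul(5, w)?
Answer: Rational(-271, 9) ≈ -30.111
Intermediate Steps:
Mul(-4065, Pow(Function('P')(-59, 27), -1)) = Mul(-4065, Pow(Mul(5, 27), -1)) = Mul(-4065, Pow(135, -1)) = Mul(-4065, Rational(1, 135)) = Rational(-271, 9)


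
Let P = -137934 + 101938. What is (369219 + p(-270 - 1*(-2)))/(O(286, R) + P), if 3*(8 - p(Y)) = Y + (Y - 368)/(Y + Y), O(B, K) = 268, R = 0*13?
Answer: -5119483/495264 ≈ -10.337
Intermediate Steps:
R = 0
P = -35996
p(Y) = 8 - Y/3 - (-368 + Y)/(6*Y) (p(Y) = 8 - (Y + (Y - 368)/(Y + Y))/3 = 8 - (Y + (-368 + Y)/((2*Y)))/3 = 8 - (Y + (-368 + Y)*(1/(2*Y)))/3 = 8 - (Y + (-368 + Y)/(2*Y))/3 = 8 + (-Y/3 - (-368 + Y)/(6*Y)) = 8 - Y/3 - (-368 + Y)/(6*Y))
(369219 + p(-270 - 1*(-2)))/(O(286, R) + P) = (369219 + (368 - (-270 - 1*(-2))*(-47 + 2*(-270 - 1*(-2))))/(6*(-270 - 1*(-2))))/(268 - 35996) = (369219 + (368 - (-270 + 2)*(-47 + 2*(-270 + 2)))/(6*(-270 + 2)))/(-35728) = (369219 + (⅙)*(368 - 1*(-268)*(-47 + 2*(-268)))/(-268))*(-1/35728) = (369219 + (⅙)*(-1/268)*(368 - 1*(-268)*(-47 - 536)))*(-1/35728) = (369219 + (⅙)*(-1/268)*(368 - 1*(-268)*(-583)))*(-1/35728) = (369219 + (⅙)*(-1/268)*(368 - 156244))*(-1/35728) = (369219 + (⅙)*(-1/268)*(-155876))*(-1/35728) = (369219 + 38969/402)*(-1/35728) = (148465007/402)*(-1/35728) = -5119483/495264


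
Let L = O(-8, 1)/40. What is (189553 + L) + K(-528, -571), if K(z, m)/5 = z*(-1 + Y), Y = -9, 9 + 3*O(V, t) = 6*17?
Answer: 8638151/40 ≈ 2.1595e+5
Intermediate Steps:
O(V, t) = 31 (O(V, t) = -3 + (6*17)/3 = -3 + (⅓)*102 = -3 + 34 = 31)
K(z, m) = -50*z (K(z, m) = 5*(z*(-1 - 9)) = 5*(z*(-10)) = 5*(-10*z) = -50*z)
L = 31/40 ≈ 0.77500
(189553 + L) + K(-528, -571) = (189553 + 31/40) - 50*(-528) = 7582151/40 + 26400 = 8638151/40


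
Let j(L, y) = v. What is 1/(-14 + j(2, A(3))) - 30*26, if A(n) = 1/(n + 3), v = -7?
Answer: -16381/21 ≈ -780.05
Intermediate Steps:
A(n) = 1/(3 + n)
j(L, y) = -7
1/(-14 + j(2, A(3))) - 30*26 = 1/(-14 - 7) - 30*26 = 1/(-21) - 780 = -1/21 - 780 = -16381/21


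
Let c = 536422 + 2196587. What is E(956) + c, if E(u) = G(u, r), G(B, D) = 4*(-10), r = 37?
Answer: 2732969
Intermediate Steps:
G(B, D) = -40
E(u) = -40
c = 2733009
E(956) + c = -40 + 2733009 = 2732969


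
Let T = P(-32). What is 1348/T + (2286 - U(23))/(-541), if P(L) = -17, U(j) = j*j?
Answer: -759137/9197 ≈ -82.542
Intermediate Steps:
U(j) = j²
T = -17
1348/T + (2286 - U(23))/(-541) = 1348/(-17) + (2286 - 1*23²)/(-541) = 1348*(-1/17) + (2286 - 1*529)*(-1/541) = -1348/17 + (2286 - 529)*(-1/541) = -1348/17 + 1757*(-1/541) = -1348/17 - 1757/541 = -759137/9197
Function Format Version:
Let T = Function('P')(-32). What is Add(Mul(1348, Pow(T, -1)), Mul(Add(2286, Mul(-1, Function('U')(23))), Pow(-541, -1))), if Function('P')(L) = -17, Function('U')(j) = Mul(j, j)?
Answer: Rational(-759137, 9197) ≈ -82.542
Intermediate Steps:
Function('U')(j) = Pow(j, 2)
T = -17
Add(Mul(1348, Pow(T, -1)), Mul(Add(2286, Mul(-1, Function('U')(23))), Pow(-541, -1))) = Add(Mul(1348, Pow(-17, -1)), Mul(Add(2286, Mul(-1, Pow(23, 2))), Pow(-541, -1))) = Add(Mul(1348, Rational(-1, 17)), Mul(Add(2286, Mul(-1, 529)), Rational(-1, 541))) = Add(Rational(-1348, 17), Mul(Add(2286, -529), Rational(-1, 541))) = Add(Rational(-1348, 17), Mul(1757, Rational(-1, 541))) = Add(Rational(-1348, 17), Rational(-1757, 541)) = Rational(-759137, 9197)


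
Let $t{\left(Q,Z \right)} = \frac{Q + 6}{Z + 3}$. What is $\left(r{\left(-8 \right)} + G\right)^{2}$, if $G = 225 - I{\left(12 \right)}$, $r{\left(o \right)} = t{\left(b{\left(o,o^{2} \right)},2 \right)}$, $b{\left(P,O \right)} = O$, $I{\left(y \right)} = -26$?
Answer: $70225$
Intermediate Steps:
$t{\left(Q,Z \right)} = \frac{6 + Q}{3 + Z}$
$r{\left(o \right)} = \frac{6}{5} + \frac{o^{2}}{5}$ ($r{\left(o \right)} = \frac{6 + o^{2}}{3 + 2} = \frac{6 + o^{2}}{5} = \frac{6}{5} + \frac{o^{2}}{5}$)
$G = 251$ ($G = 225 - -26 = 225 + 26 = 251$)
$\left(r{\left(-8 \right)} + G\right)^{2} = \left(\left(\frac{6}{5} + \frac{\left(-8\right)^{2}}{5}\right) + 251\right)^{2} = \left(\left(\frac{6}{5} + \frac{1}{5} \cdot 64\right) + 251\right)^{2} = \left(\left(\frac{6}{5} + \frac{64}{5}\right) + 251\right)^{2} = \left(14 + 251\right)^{2} = 265^{2} = 70225$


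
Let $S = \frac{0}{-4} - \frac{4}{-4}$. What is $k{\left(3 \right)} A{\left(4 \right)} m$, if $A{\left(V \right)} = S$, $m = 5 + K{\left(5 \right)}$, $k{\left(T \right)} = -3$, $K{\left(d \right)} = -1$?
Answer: $-12$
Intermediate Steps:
$S = 1$ ($S = 0 \left(- \frac{1}{4}\right) - -1 = 0 + 1 = 1$)
$m = 4$ ($m = 5 - 1 = 4$)
$A{\left(V \right)} = 1$
$k{\left(3 \right)} A{\left(4 \right)} m = \left(-3\right) 1 \cdot 4 = \left(-3\right) 4 = -12$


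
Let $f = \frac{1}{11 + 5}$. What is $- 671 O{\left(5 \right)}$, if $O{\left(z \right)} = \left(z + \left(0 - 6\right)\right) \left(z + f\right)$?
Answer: $\frac{54351}{16} \approx 3396.9$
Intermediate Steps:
$f = \frac{1}{16} \approx 0.0625$
$O{\left(z \right)} = \left(-6 + z\right) \left(\frac{1}{16} + z\right)$ ($O{\left(z \right)} = \left(z + \left(0 - 6\right)\right) \left(z + \frac{1}{16}\right) = \left(z + \left(0 - 6\right)\right) \left(\frac{1}{16} + z\right) = \left(z - 6\right) \left(\frac{1}{16} + z\right) = \left(-6 + z\right) \left(\frac{1}{16} + z\right)$)
$- 671 O{\left(5 \right)} = - 671 \left(- \frac{3}{8} + 5^{2} - \frac{475}{16}\right) = - 671 \left(- \frac{3}{8} + 25 - \frac{475}{16}\right) = \left(-671\right) \left(- \frac{81}{16}\right) = \frac{54351}{16}$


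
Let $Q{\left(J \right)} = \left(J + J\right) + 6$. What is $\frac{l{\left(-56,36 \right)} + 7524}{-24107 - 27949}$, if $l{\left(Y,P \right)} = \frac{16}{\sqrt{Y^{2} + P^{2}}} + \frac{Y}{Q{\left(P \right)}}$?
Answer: $- \frac{36676}{253773} - \frac{\sqrt{277}}{3604878} \approx -0.14453$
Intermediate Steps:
$Q{\left(J \right)} = 6 + 2 J$ ($Q{\left(J \right)} = 2 J + 6 = 6 + 2 J$)
$l{\left(Y,P \right)} = \frac{16}{\sqrt{P^{2} + Y^{2}}} + \frac{Y}{6 + 2 P}$ ($l{\left(Y,P \right)} = \frac{16}{\sqrt{Y^{2} + P^{2}}} + \frac{Y}{6 + 2 P} = \frac{16}{\sqrt{P^{2} + Y^{2}}} + \frac{Y}{6 + 2 P}$)
$\frac{l{\left(-56,36 \right)} + 7524}{-24107 - 27949} = \frac{\left(\frac{16}{\sqrt{36^{2} + \left(-56\right)^{2}}} - \frac{56}{6 + 2 \cdot 36}\right) + 7524}{-24107 - 27949} = \frac{\left(\frac{16}{\sqrt{1296 + 3136}} - \frac{56}{6 + 72}\right) + 7524}{-52056} = \left(\left(\frac{16}{4 \sqrt{277}} - \frac{56}{78}\right) + 7524\right) \left(- \frac{1}{52056}\right) = \left(\left(16 \frac{\sqrt{277}}{1108} - \frac{28}{39}\right) + 7524\right) \left(- \frac{1}{52056}\right) = \left(\left(\frac{4 \sqrt{277}}{277} - \frac{28}{39}\right) + 7524\right) \left(- \frac{1}{52056}\right) = \left(\left(- \frac{28}{39} + \frac{4 \sqrt{277}}{277}\right) + 7524\right) \left(- \frac{1}{52056}\right) = \left(\frac{293408}{39} + \frac{4 \sqrt{277}}{277}\right) \left(- \frac{1}{52056}\right) = - \frac{36676}{253773} - \frac{\sqrt{277}}{3604878}$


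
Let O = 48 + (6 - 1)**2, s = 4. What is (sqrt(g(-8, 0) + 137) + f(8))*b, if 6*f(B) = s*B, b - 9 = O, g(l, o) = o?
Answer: 1312/3 + 82*sqrt(137) ≈ 1397.1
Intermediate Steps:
O = 73 (O = 48 + 5**2 = 48 + 25 = 73)
b = 82 (b = 9 + 73 = 82)
f(B) = 2*B/3 (f(B) = (4*B)/6 = 2*B/3)
(sqrt(g(-8, 0) + 137) + f(8))*b = (sqrt(0 + 137) + (2/3)*8)*82 = (sqrt(137) + 16/3)*82 = (16/3 + sqrt(137))*82 = 1312/3 + 82*sqrt(137)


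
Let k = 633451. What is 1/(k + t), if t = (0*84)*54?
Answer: 1/633451 ≈ 1.5787e-6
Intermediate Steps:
t = 0 (t = 0*54 = 0)
1/(k + t) = 1/(633451 + 0) = 1/633451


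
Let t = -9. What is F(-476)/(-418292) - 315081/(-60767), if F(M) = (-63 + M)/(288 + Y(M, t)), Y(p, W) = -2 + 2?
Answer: 5422462987027/1045783541376 ≈ 5.1851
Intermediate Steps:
Y(p, W) = 0
F(M) = -7/32 + M/288 (F(M) = (-63 + M)/(288 + 0) = (-63 + M)/288 = (-63 + M)*(1/288) = -7/32 + M/288)
F(-476)/(-418292) - 315081/(-60767) = (-7/32 + (1/288)*(-476))/(-418292) - 315081/(-60767) = (-7/32 - 119/72)*(-1/418292) - 315081*(-1/60767) = -539/288*(-1/418292) + 315081/60767 = 77/17209728 + 315081/60767 = 5422462987027/1045783541376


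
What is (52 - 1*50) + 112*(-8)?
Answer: -894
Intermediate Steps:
(52 - 1*50) + 112*(-8) = (52 - 50) - 896 = 2 - 896 = -894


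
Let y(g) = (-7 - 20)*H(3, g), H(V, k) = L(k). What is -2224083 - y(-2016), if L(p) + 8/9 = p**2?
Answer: 107510805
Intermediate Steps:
L(p) = -8/9 + p**2
H(V, k) = -8/9 + k**2
y(g) = 24 - 27*g**2 (y(g) = (-7 - 20)*(-8/9 + g**2) = -27*(-8/9 + g**2) = 24 - 27*g**2)
-2224083 - y(-2016) = -2224083 - (24 - 27*(-2016)**2) = -2224083 - (24 - 27*4064256) = -2224083 - (24 - 109734912) = -2224083 - 1*(-109734888) = -2224083 + 109734888 = 107510805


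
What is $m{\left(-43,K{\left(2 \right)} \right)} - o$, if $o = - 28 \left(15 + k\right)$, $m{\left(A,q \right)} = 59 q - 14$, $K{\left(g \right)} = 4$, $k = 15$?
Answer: $1062$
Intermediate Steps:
$m{\left(A,q \right)} = -14 + 59 q$
$o = -840$ ($o = - 28 \left(15 + 15\right) = \left(-28\right) 30 = -840$)
$m{\left(-43,K{\left(2 \right)} \right)} - o = \left(-14 + 59 \cdot 4\right) - -840 = \left(-14 + 236\right) + 840 = 222 + 840 = 1062$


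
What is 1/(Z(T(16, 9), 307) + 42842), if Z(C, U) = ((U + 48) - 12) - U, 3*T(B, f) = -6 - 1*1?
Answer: 1/42878 ≈ 2.3322e-5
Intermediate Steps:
T(B, f) = -7/3 (T(B, f) = (-6 - 1*1)/3 = (-6 - 1)/3 = (⅓)*(-7) = -7/3)
Z(C, U) = 36 (Z(C, U) = ((48 + U) - 12) - U = (36 + U) - U = 36)
1/(Z(T(16, 9), 307) + 42842) = 1/(36 + 42842) = 1/42878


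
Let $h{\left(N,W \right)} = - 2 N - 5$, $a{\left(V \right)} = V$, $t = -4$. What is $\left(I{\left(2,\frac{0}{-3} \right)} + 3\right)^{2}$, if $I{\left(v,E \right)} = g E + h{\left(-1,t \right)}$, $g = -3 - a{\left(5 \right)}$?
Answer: $0$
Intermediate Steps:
$h{\left(N,W \right)} = -5 - 2 N$
$g = -8$ ($g = -3 - 5 = -8$)
$I{\left(v,E \right)} = -3 - 8 E$ ($I{\left(v,E \right)} = - 8 E - 3 = -3 - 8 E$)
$\left(I{\left(2,\frac{0}{-3} \right)} + 3\right)^{2} = \left(\left(-3 - 8 \frac{0}{-3}\right) + 3\right)^{2} = \left(\left(-3 - 8 \cdot 0 \left(- \frac{1}{3}\right)\right) + 3\right)^{2} = \left(\left(-3 - 0\right) + 3\right)^{2} = \left(\left(-3 + 0\right) + 3\right)^{2} = \left(-3 + 3\right)^{2} = 0^{2} = 0$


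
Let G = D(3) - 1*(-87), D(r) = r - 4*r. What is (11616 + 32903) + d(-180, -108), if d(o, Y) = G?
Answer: 44597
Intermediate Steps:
D(r) = -3*r
G = 78 (G = -3*3 - 1*(-87) = -9 + 87 = 78)
d(o, Y) = 78
(11616 + 32903) + d(-180, -108) = (11616 + 32903) + 78 = 44519 + 78 = 44597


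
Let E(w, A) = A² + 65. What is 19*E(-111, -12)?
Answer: 3971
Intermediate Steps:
E(w, A) = 65 + A²
19*E(-111, -12) = 19*(65 + (-12)²) = 19*(65 + 144) = 19*209 = 3971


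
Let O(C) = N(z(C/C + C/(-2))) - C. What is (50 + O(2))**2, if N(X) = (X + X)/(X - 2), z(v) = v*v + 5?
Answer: 23716/9 ≈ 2635.1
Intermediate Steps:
z(v) = 5 + v**2 (z(v) = v**2 + 5 = 5 + v**2)
N(X) = 2*X/(-2 + X) (N(X) = (2*X)/(-2 + X) = 2*X/(-2 + X))
O(C) = -C + 2*(5 + (1 - C/2)**2)/(3 + (1 - C/2)**2) (O(C) = 2*(5 + (C/C + C/(-2))**2)/(-2 + (5 + (C/C + C/(-2))**2)) - C = 2*(5 + (1 + C*(-1/2))**2)/(-2 + (5 + (1 + C*(-1/2))**2)) - C = 2*(5 + (1 - C/2)**2)/(-2 + (5 + (1 - C/2)**2)) - C = 2*(5 + (1 - C/2)**2)/(3 + (1 - C/2)**2) - C = -C + 2*(5 + (1 - C/2)**2)/(3 + (1 - C/2)**2))
(50 + O(2))**2 = (50 + (48 - 1*2**3 - 24*2 + 6*2**2)/(16 + 2**2 - 4*2))**2 = (50 + (48 - 1*8 - 48 + 6*4)/(16 + 4 - 8))**2 = (50 + (48 - 8 - 48 + 24)/12)**2 = (50 + (1/12)*16)**2 = (50 + 4/3)**2 = (154/3)**2 = 23716/9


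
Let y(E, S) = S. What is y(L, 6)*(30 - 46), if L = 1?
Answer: -96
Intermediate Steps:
y(L, 6)*(30 - 46) = 6*(30 - 46) = 6*(-16) = -96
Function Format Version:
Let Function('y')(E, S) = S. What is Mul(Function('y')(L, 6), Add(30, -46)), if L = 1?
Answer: -96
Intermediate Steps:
Mul(Function('y')(L, 6), Add(30, -46)) = Mul(6, Add(30, -46)) = Mul(6, -16) = -96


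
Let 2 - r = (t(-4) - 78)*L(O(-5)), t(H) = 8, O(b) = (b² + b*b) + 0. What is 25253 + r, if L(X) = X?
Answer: 28755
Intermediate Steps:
O(b) = 2*b² (O(b) = (b² + b²) + 0 = 2*b² + 0 = 2*b²)
r = 3502 (r = 2 - (8 - 78)*2*(-5)² = 2 - (-70)*2*25 = 2 - (-70)*50 = 2 - 1*(-3500) = 2 + 3500 = 3502)
25253 + r = 25253 + 3502 = 28755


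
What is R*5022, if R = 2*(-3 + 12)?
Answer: 90396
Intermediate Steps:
R = 18 (R = 2*9 = 18)
R*5022 = 18*5022 = 90396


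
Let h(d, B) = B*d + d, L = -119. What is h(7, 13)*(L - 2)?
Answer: -11858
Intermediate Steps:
h(d, B) = d + B*d
h(7, 13)*(L - 2) = (7*(1 + 13))*(-119 - 2) = (7*14)*(-121) = 98*(-121) = -11858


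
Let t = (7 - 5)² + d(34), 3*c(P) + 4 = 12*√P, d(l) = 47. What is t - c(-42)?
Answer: 157/3 - 4*I*√42 ≈ 52.333 - 25.923*I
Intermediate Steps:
c(P) = -4/3 + 4*√P (c(P) = -4/3 + (12*√P)/3 = -4/3 + 4*√P)
t = 51 (t = (7 - 5)² + 47 = 2² + 47 = 4 + 47 = 51)
t - c(-42) = 51 - (-4/3 + 4*√(-42)) = 51 - (-4/3 + 4*(I*√42)) = 51 - (-4/3 + 4*I*√42) = 51 + (4/3 - 4*I*√42) = 157/3 - 4*I*√42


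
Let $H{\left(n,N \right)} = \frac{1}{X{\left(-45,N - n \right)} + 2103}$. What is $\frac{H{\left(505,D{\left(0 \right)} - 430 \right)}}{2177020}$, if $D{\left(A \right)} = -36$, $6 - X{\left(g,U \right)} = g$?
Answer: $\frac{1}{4689301080} \approx 2.1325 \cdot 10^{-10}$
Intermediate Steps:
$X{\left(g,U \right)} = 6 - g$
$H{\left(n,N \right)} = \frac{1}{2154}$ ($H{\left(n,N \right)} = \frac{1}{\left(6 - -45\right) + 2103} = \frac{1}{\left(6 + 45\right) + 2103} = \frac{1}{51 + 2103} = \frac{1}{2154}$)
$\frac{H{\left(505,D{\left(0 \right)} - 430 \right)}}{2177020} = \frac{1}{2154 \cdot 2177020} = \frac{1}{2154} \cdot \frac{1}{2177020} = \frac{1}{4689301080}$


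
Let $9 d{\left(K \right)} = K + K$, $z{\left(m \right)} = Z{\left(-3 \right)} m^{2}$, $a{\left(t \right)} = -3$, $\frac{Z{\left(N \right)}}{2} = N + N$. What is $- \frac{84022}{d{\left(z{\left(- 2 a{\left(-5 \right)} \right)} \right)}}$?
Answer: $\frac{42011}{48} \approx 875.23$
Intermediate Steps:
$Z{\left(N \right)} = 4 N$ ($Z{\left(N \right)} = 2 \left(N + N\right) = 2 \cdot 2 N = 4 N$)
$z{\left(m \right)} = - 12 m^{2}$ ($z{\left(m \right)} = 4 \left(-3\right) m^{2} = - 12 m^{2}$)
$d{\left(K \right)} = \frac{2 K}{9}$ ($d{\left(K \right)} = \frac{K + K}{9} = \frac{2 K}{9}$)
$- \frac{84022}{d{\left(z{\left(- 2 a{\left(-5 \right)} \right)} \right)}} = - \frac{84022}{\frac{2}{9} \left(- 12 \left(\left(-2\right) \left(-3\right)\right)^{2}\right)} = - \frac{84022}{\frac{2}{9} \left(- 12 \cdot 6^{2}\right)} = - \frac{84022}{\frac{2}{9} \left(\left(-12\right) 36\right)} = - \frac{84022}{\frac{2}{9} \left(-432\right)} = - \frac{84022}{-96} = \left(-84022\right) \left(- \frac{1}{96}\right) = \frac{42011}{48}$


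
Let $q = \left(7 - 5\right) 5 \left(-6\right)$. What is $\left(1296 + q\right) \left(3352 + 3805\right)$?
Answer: $8846052$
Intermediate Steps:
$q = -60$ ($q = 2 \left(-30\right) = -60$)
$\left(1296 + q\right) \left(3352 + 3805\right) = \left(1296 - 60\right) \left(3352 + 3805\right) = 1236 \cdot 7157 = 8846052$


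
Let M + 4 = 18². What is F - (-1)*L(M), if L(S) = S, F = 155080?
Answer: 155400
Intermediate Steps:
M = 320 (M = -4 + 18² = -4 + 324 = 320)
F - (-1)*L(M) = 155080 - (-1)*320 = 155080 - 1*(-320) = 155080 + 320 = 155400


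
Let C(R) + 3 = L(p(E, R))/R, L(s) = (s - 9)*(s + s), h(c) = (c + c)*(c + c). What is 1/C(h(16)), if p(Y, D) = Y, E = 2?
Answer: -256/775 ≈ -0.33032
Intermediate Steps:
h(c) = 4*c² (h(c) = (2*c)*(2*c) = 4*c²)
L(s) = 2*s*(-9 + s) (L(s) = (-9 + s)*(2*s) = 2*s*(-9 + s))
C(R) = -3 - 28/R (C(R) = -3 + (2*2*(-9 + 2))/R = -3 + (2*2*(-7))/R = -3 - 28/R)
1/C(h(16)) = 1/(-3 - 28/(4*16²)) = 1/(-3 - 28/(4*256)) = 1/(-3 - 28/1024) = 1/(-3 - 28*1/1024) = 1/(-3 - 7/256) = 1/(-775/256) = -256/775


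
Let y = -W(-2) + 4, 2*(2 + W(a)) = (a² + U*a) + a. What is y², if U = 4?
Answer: 81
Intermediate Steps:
W(a) = -2 + a²/2 + 5*a/2 (W(a) = -2 + ((a² + 4*a) + a)/2 = -2 + (a² + 5*a)/2 = -2 + (a²/2 + 5*a/2) = -2 + a²/2 + 5*a/2)
y = 9 (y = -(-2 + (½)*(-2)² + (5/2)*(-2)) + 4 = -(-2 + (½)*4 - 5) + 4 = -(-2 + 2 - 5) + 4 = -1*(-5) + 4 = 5 + 4 = 9)
y² = 9² = 81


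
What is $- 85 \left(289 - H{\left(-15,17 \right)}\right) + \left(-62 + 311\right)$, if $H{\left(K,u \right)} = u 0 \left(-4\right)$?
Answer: $-24316$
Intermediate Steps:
$H{\left(K,u \right)} = 0$ ($H{\left(K,u \right)} = 0 \left(-4\right) = 0$)
$- 85 \left(289 - H{\left(-15,17 \right)}\right) + \left(-62 + 311\right) = - 85 \left(289 - 0\right) + \left(-62 + 311\right) = - 85 \left(289 + 0\right) + 249 = \left(-85\right) 289 + 249 = -24565 + 249 = -24316$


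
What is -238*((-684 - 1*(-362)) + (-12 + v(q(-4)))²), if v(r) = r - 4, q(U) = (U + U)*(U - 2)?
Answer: -167076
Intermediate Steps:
q(U) = 2*U*(-2 + U) (q(U) = (2*U)*(-2 + U) = 2*U*(-2 + U))
v(r) = -4 + r
-238*((-684 - 1*(-362)) + (-12 + v(q(-4)))²) = -238*((-684 - 1*(-362)) + (-12 + (-4 + 2*(-4)*(-2 - 4)))²) = -238*((-684 + 362) + (-12 + (-4 + 2*(-4)*(-6)))²) = -238*(-322 + (-12 + (-4 + 48))²) = -238*(-322 + (-12 + 44)²) = -238*(-322 + 32²) = -238*(-322 + 1024) = -238*702 = -167076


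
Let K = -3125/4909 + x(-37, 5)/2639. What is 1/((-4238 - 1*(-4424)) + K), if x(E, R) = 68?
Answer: 12954851/2401689223 ≈ 0.0053941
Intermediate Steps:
K = -7913063/12954851 (K = -3125/4909 + 68/2639 = -7913063/12954851 ≈ -0.61082)
1/((-4238 - 1*(-4424)) + K) = 1/((-4238 - 1*(-4424)) - 7913063/12954851) = 1/((-4238 + 4424) - 7913063/12954851) = 1/(186 - 7913063/12954851) = 1/(2401689223/12954851) = 12954851/2401689223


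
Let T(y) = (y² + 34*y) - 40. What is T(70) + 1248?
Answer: 8488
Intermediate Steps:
T(y) = -40 + y² + 34*y
T(70) + 1248 = (-40 + 70² + 34*70) + 1248 = (-40 + 4900 + 2380) + 1248 = 7240 + 1248 = 8488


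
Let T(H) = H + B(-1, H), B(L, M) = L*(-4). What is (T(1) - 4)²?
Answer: 1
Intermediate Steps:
B(L, M) = -4*L
T(H) = 4 + H (T(H) = H - 4*(-1) = H + 4 = 4 + H)
(T(1) - 4)² = ((4 + 1) - 4)² = (5 - 4)² = 1² = 1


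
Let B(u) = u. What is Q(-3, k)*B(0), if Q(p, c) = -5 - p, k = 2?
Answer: 0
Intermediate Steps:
Q(-3, k)*B(0) = (-5 - 1*(-3))*0 = (-5 + 3)*0 = -2*0 = 0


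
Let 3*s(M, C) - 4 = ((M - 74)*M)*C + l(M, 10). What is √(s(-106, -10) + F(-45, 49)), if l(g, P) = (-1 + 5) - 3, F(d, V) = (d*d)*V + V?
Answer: √321081/3 ≈ 188.88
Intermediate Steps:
F(d, V) = V + V*d² (F(d, V) = d²*V + V = V*d² + V = V + V*d²)
l(g, P) = 1 (l(g, P) = 4 - 3 = 1)
s(M, C) = 5/3 + C*M*(-74 + M)/3 (s(M, C) = 4/3 + (((M - 74)*M)*C + 1)/3 = 4/3 + (((-74 + M)*M)*C + 1)/3 = 4/3 + ((M*(-74 + M))*C + 1)/3 = 4/3 + (C*M*(-74 + M) + 1)/3 = 4/3 + (1 + C*M*(-74 + M))/3 = 4/3 + (⅓ + C*M*(-74 + M)/3) = 5/3 + C*M*(-74 + M)/3)
√(s(-106, -10) + F(-45, 49)) = √((5/3 - 74/3*(-10)*(-106) + (⅓)*(-10)*(-106)²) + 49*(1 + (-45)²)) = √((5/3 - 78440/3 + (⅓)*(-10)*11236) + 49*(1 + 2025)) = √((5/3 - 78440/3 - 112360/3) + 49*2026) = √(-190795/3 + 99274) = √(107027/3) = √321081/3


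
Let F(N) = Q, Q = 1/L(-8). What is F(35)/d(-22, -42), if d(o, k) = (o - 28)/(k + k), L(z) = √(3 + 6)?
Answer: 14/25 ≈ 0.56000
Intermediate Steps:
L(z) = 3 (L(z) = √9 = 3)
d(o, k) = (-28 + o)/(2*k) (d(o, k) = (-28 + o)/((2*k)) = (-28 + o)*(1/(2*k)) = (-28 + o)/(2*k))
Q = ⅓ (Q = 1/3 = ⅓ ≈ 0.33333)
F(N) = ⅓
F(35)/d(-22, -42) = 1/(3*(((½)*(-28 - 22)/(-42)))) = 1/(3*(((½)*(-1/42)*(-50)))) = 1/(3*(25/42)) = (⅓)*(42/25) = 14/25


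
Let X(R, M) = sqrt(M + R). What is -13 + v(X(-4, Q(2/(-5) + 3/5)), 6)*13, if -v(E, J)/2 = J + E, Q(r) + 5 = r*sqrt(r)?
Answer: -169 - 26*I*sqrt(225 - sqrt(5))/5 ≈ -169.0 - 77.611*I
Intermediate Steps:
Q(r) = -5 + r**(3/2) (Q(r) = -5 + r*sqrt(r) = -5 + r**(3/2))
v(E, J) = -2*E - 2*J (v(E, J) = -2*(J + E) = -2*(E + J) = -2*E - 2*J)
-13 + v(X(-4, Q(2/(-5) + 3/5)), 6)*13 = -13 + (-2*sqrt((-5 + (2/(-5) + 3/5)**(3/2)) - 4) - 2*6)*13 = -13 + (-2*sqrt((-5 + (2*(-1/5) + 3*(1/5))**(3/2)) - 4) - 12)*13 = -13 + (-2*sqrt((-5 + (-2/5 + 3/5)**(3/2)) - 4) - 12)*13 = -13 + (-2*sqrt((-5 + (1/5)**(3/2)) - 4) - 12)*13 = -13 + (-2*sqrt((-5 + sqrt(5)/25) - 4) - 12)*13 = -13 + (-2*sqrt(-9 + sqrt(5)/25) - 12)*13 = -13 + (-12 - 2*sqrt(-9 + sqrt(5)/25))*13 = -13 + (-156 - 26*sqrt(-9 + sqrt(5)/25)) = -169 - 26*sqrt(-9 + sqrt(5)/25)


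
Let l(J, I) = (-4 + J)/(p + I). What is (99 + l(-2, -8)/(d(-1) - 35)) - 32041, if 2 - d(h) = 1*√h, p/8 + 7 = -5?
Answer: -1810472659/56680 + 3*I/56680 ≈ -31942.0 + 5.2929e-5*I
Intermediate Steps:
p = -96 (p = -56 + 8*(-5) = -56 - 40 = -96)
d(h) = 2 - √h
l(J, I) = (-4 + J)/(-96 + I)
(99 + l(-2, -8)/(d(-1) - 35)) - 32041 = (99 + ((-4 - 2)/(-96 - 8))/((2 - √(-1)) - 35)) - 32041 = (99 + (-6/(-104))/((2 - I) - 35)) - 32041 = (99 + (-1/104*(-6))/(-33 - I)) - 32041 = (99 + ((-33 + I)/1090)*(3/52)) - 32041 = (99 + 3*(-33 + I)/56680) - 32041 = -31942 + 3*(-33 + I)/56680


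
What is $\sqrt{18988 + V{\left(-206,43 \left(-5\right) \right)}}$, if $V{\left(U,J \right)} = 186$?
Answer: $\sqrt{19174} \approx 138.47$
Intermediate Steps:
$\sqrt{18988 + V{\left(-206,43 \left(-5\right) \right)}} = \sqrt{18988 + 186} = \sqrt{19174}$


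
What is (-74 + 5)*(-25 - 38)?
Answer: 4347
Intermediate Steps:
(-74 + 5)*(-25 - 38) = -69*(-63) = 4347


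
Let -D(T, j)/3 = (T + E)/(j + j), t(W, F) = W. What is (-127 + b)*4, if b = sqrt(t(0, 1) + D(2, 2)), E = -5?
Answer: -502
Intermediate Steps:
D(T, j) = -3*(-5 + T)/(2*j) (D(T, j) = -3*(T - 5)/(j + j) = -3*(-5 + T)/(2*j))
b = 3/2 (b = sqrt(0 + (3/2)*(5 - 1*2)/2) = sqrt(0 + (3/2)*(1/2)*(5 - 2)) = sqrt(0 + (3/2)*(1/2)*3) = sqrt(0 + 9/4) = sqrt(9/4) = 3/2 ≈ 1.5000)
(-127 + b)*4 = (-127 + 3/2)*4 = -251/2*4 = -502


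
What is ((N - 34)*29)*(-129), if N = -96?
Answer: 486330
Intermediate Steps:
((N - 34)*29)*(-129) = ((-96 - 34)*29)*(-129) = -130*29*(-129) = -3770*(-129) = 486330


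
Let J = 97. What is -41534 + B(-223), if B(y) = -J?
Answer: -41631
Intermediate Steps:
B(y) = -97 (B(y) = -1*97 = -97)
-41534 + B(-223) = -41534 - 97 = -41631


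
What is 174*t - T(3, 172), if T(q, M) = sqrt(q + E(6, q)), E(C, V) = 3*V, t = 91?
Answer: 15834 - 2*sqrt(3) ≈ 15831.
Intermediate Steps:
T(q, M) = 2*sqrt(q) (T(q, M) = sqrt(q + 3*q) = sqrt(4*q) = 2*sqrt(q))
174*t - T(3, 172) = 174*91 - 2*sqrt(3) = 15834 - 2*sqrt(3)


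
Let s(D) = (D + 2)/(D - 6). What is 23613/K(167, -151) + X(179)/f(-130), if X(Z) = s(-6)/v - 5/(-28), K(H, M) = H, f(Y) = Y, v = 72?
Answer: 4641325021/32825520 ≈ 141.39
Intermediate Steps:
s(D) = (2 + D)/(-6 + D)
X(Z) = 277/1512 (X(Z) = ((2 - 6)/(-6 - 6))/72 - 5/(-28) = (-4/(-12))*(1/72) - 5*(-1/28) = -1/12*(-4)*(1/72) + 5/28 = (1/3)*(1/72) + 5/28 = 1/216 + 5/28 = 277/1512)
23613/K(167, -151) + X(179)/f(-130) = 23613/167 + (277/1512)/(-130) = 23613*(1/167) + (277/1512)*(-1/130) = 23613/167 - 277/196560 = 4641325021/32825520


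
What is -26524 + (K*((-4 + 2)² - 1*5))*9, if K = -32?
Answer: -26236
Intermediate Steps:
-26524 + (K*((-4 + 2)² - 1*5))*9 = -26524 - 32*((-4 + 2)² - 1*5)*9 = -26524 - 32*((-2)² - 5)*9 = -26524 - 32*(4 - 5)*9 = -26524 - 32*(-1)*9 = -26524 + 32*9 = -26524 + 288 = -26236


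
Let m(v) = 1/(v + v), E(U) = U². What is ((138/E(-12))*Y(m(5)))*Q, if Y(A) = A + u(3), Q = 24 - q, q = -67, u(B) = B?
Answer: 64883/240 ≈ 270.35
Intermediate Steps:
m(v) = 1/(2*v)
Q = 91 (Q = 24 - 1*(-67) = 24 + 67 = 91)
Y(A) = 3 + A (Y(A) = A + 3 = 3 + A)
((138/E(-12))*Y(m(5)))*Q = ((138/((-12)²))*(3 + (½)/5))*91 = ((138/144)*(3 + (½)*(⅕)))*91 = ((138*(1/144))*(3 + ⅒))*91 = ((23/24)*(31/10))*91 = (713/240)*91 = 64883/240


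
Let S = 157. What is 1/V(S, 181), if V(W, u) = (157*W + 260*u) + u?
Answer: 1/71890 ≈ 1.3910e-5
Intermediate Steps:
V(W, u) = 157*W + 261*u
1/V(S, 181) = 1/(157*157 + 261*181) = 1/(24649 + 47241) = 1/71890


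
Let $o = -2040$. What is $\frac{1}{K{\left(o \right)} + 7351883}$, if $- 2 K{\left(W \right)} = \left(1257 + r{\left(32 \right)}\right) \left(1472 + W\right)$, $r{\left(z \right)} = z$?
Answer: $\frac{1}{7717959} \approx 1.2957 \cdot 10^{-7}$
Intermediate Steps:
$K{\left(W \right)} = -948704 - \frac{1289 W}{2}$ ($K{\left(W \right)} = - \frac{\left(1257 + 32\right) \left(1472 + W\right)}{2} = - \frac{1289 \left(1472 + W\right)}{2} = - \frac{1897408 + 1289 W}{2} = -948704 - \frac{1289 W}{2}$)
$\frac{1}{K{\left(o \right)} + 7351883} = \frac{1}{\left(-948704 - -1314780\right) + 7351883} = \frac{1}{\left(-948704 + 1314780\right) + 7351883} = \frac{1}{366076 + 7351883} = \frac{1}{7717959}$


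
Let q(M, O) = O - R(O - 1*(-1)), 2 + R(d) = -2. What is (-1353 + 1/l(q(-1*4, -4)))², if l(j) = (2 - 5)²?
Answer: 148254976/81 ≈ 1.8303e+6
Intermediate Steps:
R(d) = -4 (R(d) = -2 - 2 = -4)
q(M, O) = 4 + O (q(M, O) = O - 1*(-4) = O + 4 = 4 + O)
l(j) = 9 (l(j) = (-3)² = 9)
(-1353 + 1/l(q(-1*4, -4)))² = (-1353 + 1/9)² = (-1353 + ⅑)² = (-12176/9)² = 148254976/81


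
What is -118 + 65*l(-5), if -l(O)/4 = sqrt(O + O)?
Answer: -118 - 260*I*sqrt(10) ≈ -118.0 - 822.19*I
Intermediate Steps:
l(O) = -4*sqrt(2)*sqrt(O) (l(O) = -4*sqrt(O + O) = -4*sqrt(2)*sqrt(O))
-118 + 65*l(-5) = -118 + 65*(-4*sqrt(2)*sqrt(-5)) = -118 + 65*(-4*sqrt(2)*I*sqrt(5)) = -118 + 65*(-4*I*sqrt(10)) = -118 - 260*I*sqrt(10)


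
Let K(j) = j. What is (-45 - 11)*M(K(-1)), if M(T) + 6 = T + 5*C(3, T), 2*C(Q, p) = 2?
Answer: 112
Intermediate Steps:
C(Q, p) = 1 (C(Q, p) = (½)*2 = 1)
M(T) = -1 + T (M(T) = -6 + (T + 5*1) = -6 + (T + 5) = -6 + (5 + T) = -1 + T)
(-45 - 11)*M(K(-1)) = (-45 - 11)*(-1 - 1) = -56*(-2) = 112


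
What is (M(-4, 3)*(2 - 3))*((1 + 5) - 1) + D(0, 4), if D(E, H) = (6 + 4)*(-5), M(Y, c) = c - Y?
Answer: -85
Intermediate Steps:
D(E, H) = -50 (D(E, H) = 10*(-5) = -50)
(M(-4, 3)*(2 - 3))*((1 + 5) - 1) + D(0, 4) = ((3 - 1*(-4))*(2 - 3))*((1 + 5) - 1) - 50 = ((3 + 4)*(-1))*(6 - 1) - 50 = (7*(-1))*5 - 50 = -7*5 - 50 = -35 - 50 = -85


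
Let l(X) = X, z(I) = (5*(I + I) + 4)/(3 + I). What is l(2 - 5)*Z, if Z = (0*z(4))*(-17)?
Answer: 0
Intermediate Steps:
z(I) = (4 + 10*I)/(3 + I) (z(I) = (5*(2*I) + 4)/(3 + I) = (10*I + 4)/(3 + I) = (4 + 10*I)/(3 + I))
Z = 0 (Z = (0*(2*(2 + 5*4)/(3 + 4)))*(-17) = (0*(2*(2 + 20)/7))*(-17) = (0*(2*(⅐)*22))*(-17) = (0*(44/7))*(-17) = 0*(-17) = 0)
l(2 - 5)*Z = (2 - 5)*0 = -3*0 = 0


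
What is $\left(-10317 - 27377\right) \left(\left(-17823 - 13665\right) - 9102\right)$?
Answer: $1529999460$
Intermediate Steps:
$\left(-10317 - 27377\right) \left(\left(-17823 - 13665\right) - 9102\right) = - 37694 \left(\left(-17823 - 13665\right) - 9102\right) = - 37694 \left(-31488 - 9102\right) = \left(-37694\right) \left(-40590\right) = 1529999460$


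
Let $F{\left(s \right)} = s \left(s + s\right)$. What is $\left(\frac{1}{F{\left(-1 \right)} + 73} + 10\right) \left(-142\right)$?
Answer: $- \frac{106642}{75} \approx -1421.9$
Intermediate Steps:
$F{\left(s \right)} = 2 s^{2}$ ($F{\left(s \right)} = s 2 s = 2 s^{2}$)
$\left(\frac{1}{F{\left(-1 \right)} + 73} + 10\right) \left(-142\right) = \left(\frac{1}{2 \left(-1\right)^{2} + 73} + 10\right) \left(-142\right) = \left(\frac{1}{2 \cdot 1 + 73} + 10\right) \left(-142\right) = \left(\frac{1}{2 + 73} + 10\right) \left(-142\right) = \left(\frac{1}{75} + 10\right) \left(-142\right) = \frac{751}{75} \left(-142\right) = - \frac{106642}{75}$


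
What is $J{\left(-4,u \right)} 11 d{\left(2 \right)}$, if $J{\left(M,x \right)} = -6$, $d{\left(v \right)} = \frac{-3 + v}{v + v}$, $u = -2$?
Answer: $\frac{33}{2} \approx 16.5$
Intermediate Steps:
$d{\left(v \right)} = \frac{-3 + v}{2 v}$
$J{\left(-4,u \right)} 11 d{\left(2 \right)} = \left(-6\right) 11 \frac{-3 + 2}{2 \cdot 2} = - 66 \cdot \frac{1}{2} \cdot \frac{1}{2} \left(-1\right) = \left(-66\right) \left(- \frac{1}{4}\right) = \frac{33}{2}$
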